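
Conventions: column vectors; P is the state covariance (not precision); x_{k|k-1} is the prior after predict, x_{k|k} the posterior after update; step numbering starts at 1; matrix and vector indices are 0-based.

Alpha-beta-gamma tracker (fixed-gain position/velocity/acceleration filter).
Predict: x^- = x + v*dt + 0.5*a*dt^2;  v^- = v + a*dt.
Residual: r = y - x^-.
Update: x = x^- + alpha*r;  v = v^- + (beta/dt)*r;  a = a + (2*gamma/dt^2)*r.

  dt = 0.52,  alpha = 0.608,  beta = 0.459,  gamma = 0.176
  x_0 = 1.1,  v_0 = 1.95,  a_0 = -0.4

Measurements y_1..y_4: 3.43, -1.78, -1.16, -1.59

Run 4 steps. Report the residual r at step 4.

resid = 3.3926

step 1: x_pred=2.0599  r=1.3701  x^+=2.8929  v^+=2.9514  a^+=1.3835
step 2: x_pred=4.6147  r=-6.3947  x^+=0.7267  v^+=-1.9737  a^+=-6.9409
step 3: x_pred=-1.2380  r=0.0780  x^+=-1.1906  v^+=-5.5141  a^+=-6.8393
step 4: x_pred=-4.9826  r=3.3926  x^+=-2.9199  v^+=-6.0759  a^+=-2.4229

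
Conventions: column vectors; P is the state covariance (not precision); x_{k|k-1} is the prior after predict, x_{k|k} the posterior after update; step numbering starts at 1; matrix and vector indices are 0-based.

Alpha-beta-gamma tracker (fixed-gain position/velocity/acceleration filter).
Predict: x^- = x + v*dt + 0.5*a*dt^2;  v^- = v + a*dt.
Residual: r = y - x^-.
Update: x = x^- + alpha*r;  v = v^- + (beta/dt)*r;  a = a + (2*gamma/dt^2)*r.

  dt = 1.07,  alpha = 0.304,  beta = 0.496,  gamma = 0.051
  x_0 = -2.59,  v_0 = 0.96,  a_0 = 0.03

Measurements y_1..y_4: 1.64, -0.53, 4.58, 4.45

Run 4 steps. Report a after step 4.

step 1: x_pred=-1.5456  r=3.1856  x^+=-0.5772  v^+=2.4688  a^+=0.3138
step 2: x_pred=2.2441  r=-2.7741  x^+=1.4007  v^+=1.5187  a^+=0.0667
step 3: x_pred=3.0639  r=1.5161  x^+=3.5248  v^+=2.2928  a^+=0.2017
step 4: x_pred=6.0936  r=-1.6436  x^+=5.5939  v^+=1.7468  a^+=0.0553

a_post = 0.0553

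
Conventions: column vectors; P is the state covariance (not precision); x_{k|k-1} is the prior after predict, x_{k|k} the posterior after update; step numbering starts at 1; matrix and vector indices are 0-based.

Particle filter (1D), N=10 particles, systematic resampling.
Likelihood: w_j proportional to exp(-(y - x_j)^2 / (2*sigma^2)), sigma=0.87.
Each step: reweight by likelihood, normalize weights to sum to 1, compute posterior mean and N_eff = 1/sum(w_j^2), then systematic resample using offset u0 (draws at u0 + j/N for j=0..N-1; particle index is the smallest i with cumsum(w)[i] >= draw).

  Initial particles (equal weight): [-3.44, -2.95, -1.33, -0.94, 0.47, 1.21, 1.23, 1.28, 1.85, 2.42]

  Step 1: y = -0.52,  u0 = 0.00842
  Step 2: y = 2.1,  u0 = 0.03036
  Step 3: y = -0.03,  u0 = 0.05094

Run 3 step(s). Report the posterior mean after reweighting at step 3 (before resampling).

step 1: w=[0.0014, 0.0081, 0.2592, 0.3558, 0.2092, 0.0554, 0.0529, 0.0470, 0.0098, 0.0013]  mean=-0.3961  Neff=4.0693  idx=[1, 2, 2, 3, 3, 3, 3, 4, 4, 6]
step 2: w=[0.0000, 0.0004, 0.0004, 0.0023, 0.0023, 0.0023, 0.0023, 0.1797, 0.1797, 0.6304]  mean=0.9345  Neff=2.1642  idx=[7, 7, 8, 8, 9, 9, 9, 9, 9, 9]
step 3: w=[0.1543, 0.1543, 0.1543, 0.1543, 0.0638, 0.0638, 0.0638, 0.0638, 0.0638, 0.0638]  mean=0.7608  Neff=8.3559  idx=[0, 0, 1, 2, 2, 3, 4, 6, 7, 9]

post_mean = 0.7608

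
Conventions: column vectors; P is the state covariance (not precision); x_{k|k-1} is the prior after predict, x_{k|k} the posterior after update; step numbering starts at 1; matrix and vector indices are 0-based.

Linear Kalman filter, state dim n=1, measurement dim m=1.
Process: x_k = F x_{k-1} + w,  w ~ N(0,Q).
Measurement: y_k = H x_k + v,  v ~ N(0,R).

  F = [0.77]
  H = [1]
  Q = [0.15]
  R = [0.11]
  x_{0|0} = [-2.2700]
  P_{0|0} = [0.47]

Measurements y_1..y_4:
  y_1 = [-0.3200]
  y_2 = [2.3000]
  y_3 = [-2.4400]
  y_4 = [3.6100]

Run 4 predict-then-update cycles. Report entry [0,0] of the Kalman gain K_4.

K[0,0] = 0.6351

step 1: x^-=[-1.7479]  P^-=[0.4287]  S=[0.5387]  K=[0.7958]  nu=[1.4279]  x^+=[-0.6116]  P^+=[0.0875]
step 2: x^-=[-0.4709]  P^-=[0.2019]  S=[0.3119]  K=[0.6473]  nu=[2.7709]  x^+=[1.3228]  P^+=[0.0712]
step 3: x^-=[1.0185]  P^-=[0.1922]  S=[0.3022]  K=[0.6360]  nu=[-3.4585]  x^+=[-1.1812]  P^+=[0.0700]
step 4: x^-=[-0.9095]  P^-=[0.1915]  S=[0.3015]  K=[0.6351]  nu=[4.5195]  x^+=[1.9610]  P^+=[0.0699]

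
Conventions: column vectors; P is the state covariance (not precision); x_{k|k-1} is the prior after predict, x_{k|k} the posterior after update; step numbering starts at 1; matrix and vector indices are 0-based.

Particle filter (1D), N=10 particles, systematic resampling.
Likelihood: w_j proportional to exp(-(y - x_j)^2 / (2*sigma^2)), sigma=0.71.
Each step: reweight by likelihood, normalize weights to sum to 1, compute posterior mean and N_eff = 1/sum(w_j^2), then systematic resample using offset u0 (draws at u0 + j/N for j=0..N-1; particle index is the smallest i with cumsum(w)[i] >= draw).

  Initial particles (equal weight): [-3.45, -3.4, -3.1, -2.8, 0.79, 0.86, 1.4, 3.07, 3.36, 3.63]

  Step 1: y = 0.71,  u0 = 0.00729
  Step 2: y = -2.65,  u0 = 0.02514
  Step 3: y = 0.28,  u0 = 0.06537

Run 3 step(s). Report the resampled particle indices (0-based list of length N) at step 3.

resampled_idx = [0, 1, 2, 3, 4, 5, 6, 7, 8, 9]

step 1: w=[0.0000, 0.0000, 0.0000, 0.0000, 0.3821, 0.3761, 0.2398, 0.0015, 0.0004, 0.0001]  mean=0.9673  Neff=2.8988  idx=[4, 4, 4, 4, 5, 5, 5, 5, 6, 6]
step 2: w=[0.1541, 0.1541, 0.1541, 0.1541, 0.0951, 0.0951, 0.0951, 0.0951, 0.0017, 0.0017]  mean=0.8186  Neff=7.6258  idx=[0, 0, 1, 2, 2, 3, 4, 5, 6, 7]
step 3: w=[0.1030, 0.1030, 0.1030, 0.1030, 0.1030, 0.1030, 0.0955, 0.0955, 0.0955, 0.0955]  mean=0.8167  Neff=9.9865  idx=[0, 1, 2, 3, 4, 5, 6, 7, 8, 9]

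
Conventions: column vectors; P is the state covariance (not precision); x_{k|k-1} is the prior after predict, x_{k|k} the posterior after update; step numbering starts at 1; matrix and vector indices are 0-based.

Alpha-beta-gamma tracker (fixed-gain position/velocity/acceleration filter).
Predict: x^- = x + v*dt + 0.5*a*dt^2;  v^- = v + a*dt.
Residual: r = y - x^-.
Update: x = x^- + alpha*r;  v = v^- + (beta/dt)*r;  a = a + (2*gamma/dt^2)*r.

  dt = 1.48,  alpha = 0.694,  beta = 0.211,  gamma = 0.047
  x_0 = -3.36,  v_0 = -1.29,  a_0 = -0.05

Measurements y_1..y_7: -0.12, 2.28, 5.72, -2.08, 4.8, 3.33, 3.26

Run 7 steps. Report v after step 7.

v_post = 1.1319

step 1: x_pred=-5.3240  r=5.2040  x^+=-1.7124  v^+=-0.6221  a^+=0.1733
step 2: x_pred=-2.4433  r=4.7233  x^+=0.8347  v^+=0.3078  a^+=0.3760
step 3: x_pred=1.7021  r=4.0179  x^+=4.4905  v^+=1.4372  a^+=0.5484
step 4: x_pred=7.2182  r=-9.2982  x^+=0.7652  v^+=0.9232  a^+=0.1494
step 5: x_pred=2.2953  r=2.5047  x^+=4.0336  v^+=1.5015  a^+=0.2569
step 6: x_pred=6.5371  r=-3.2071  x^+=4.3114  v^+=1.4245  a^+=0.1193
step 7: x_pred=6.5502  r=-3.2902  x^+=4.2668  v^+=1.1319  a^+=-0.0219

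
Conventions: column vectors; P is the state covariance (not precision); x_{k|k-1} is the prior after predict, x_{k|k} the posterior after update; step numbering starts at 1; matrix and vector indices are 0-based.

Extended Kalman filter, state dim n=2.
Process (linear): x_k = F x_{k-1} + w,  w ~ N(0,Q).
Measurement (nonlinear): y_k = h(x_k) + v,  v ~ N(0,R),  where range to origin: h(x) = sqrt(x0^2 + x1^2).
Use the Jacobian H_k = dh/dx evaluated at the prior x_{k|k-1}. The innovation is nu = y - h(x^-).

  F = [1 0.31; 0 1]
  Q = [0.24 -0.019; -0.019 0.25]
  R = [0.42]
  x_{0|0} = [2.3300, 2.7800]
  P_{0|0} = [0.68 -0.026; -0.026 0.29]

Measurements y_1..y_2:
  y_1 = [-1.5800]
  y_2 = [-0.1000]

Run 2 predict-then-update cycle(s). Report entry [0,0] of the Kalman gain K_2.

step 1: x^-=[3.1918, 2.7800]  P^-=[0.9317 0.0449; 0.0449 0.5400]  H_jac=[0.7541 0.6568]  S=[1.2272]  K=[0.5965; 0.3166]  nu=[-5.8127]  x^+=[-0.2757, 0.9398]  P^+=[0.4950 -0.1869; -0.1869 0.4170]
step 2: x^-=[0.0156, 0.9398]  P^-=[0.6592 -0.0766; -0.0766 0.6670]  H_jac=[0.0166 0.9999]  S=[1.0845]  K=[-0.0605; 0.6138]  nu=[-1.0399]  x^+=[0.0785, 0.3015]  P^+=[0.6553 -0.0363; -0.0363 0.2584]

K[0,0] = -0.0605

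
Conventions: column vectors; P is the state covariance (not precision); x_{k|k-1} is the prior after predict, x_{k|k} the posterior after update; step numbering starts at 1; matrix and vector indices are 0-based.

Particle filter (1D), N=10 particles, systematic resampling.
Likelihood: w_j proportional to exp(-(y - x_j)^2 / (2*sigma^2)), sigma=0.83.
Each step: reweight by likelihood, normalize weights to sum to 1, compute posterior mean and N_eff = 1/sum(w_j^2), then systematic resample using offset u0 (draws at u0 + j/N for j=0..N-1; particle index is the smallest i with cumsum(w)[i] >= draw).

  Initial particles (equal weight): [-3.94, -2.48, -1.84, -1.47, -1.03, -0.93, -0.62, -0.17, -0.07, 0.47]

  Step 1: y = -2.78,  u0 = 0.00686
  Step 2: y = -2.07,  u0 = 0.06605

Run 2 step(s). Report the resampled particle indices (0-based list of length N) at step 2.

resampled_idx = [2, 3, 3, 4, 5, 6, 6, 7, 8, 9]

step 1: w=[0.1592, 0.3960, 0.2226, 0.1216, 0.0458, 0.0353, 0.0143, 0.0030, 0.0020, 0.0002]  mean=-2.2870  Neff=3.9994  idx=[0, 0, 1, 1, 1, 1, 2, 2, 3, 4]
step 2: w=[0.0115, 0.0115, 0.1292, 0.1292, 0.1292, 0.1292, 0.1405, 0.1405, 0.1124, 0.0666]  mean=-2.1237  Neff=8.0893  idx=[2, 3, 3, 4, 5, 6, 6, 7, 8, 9]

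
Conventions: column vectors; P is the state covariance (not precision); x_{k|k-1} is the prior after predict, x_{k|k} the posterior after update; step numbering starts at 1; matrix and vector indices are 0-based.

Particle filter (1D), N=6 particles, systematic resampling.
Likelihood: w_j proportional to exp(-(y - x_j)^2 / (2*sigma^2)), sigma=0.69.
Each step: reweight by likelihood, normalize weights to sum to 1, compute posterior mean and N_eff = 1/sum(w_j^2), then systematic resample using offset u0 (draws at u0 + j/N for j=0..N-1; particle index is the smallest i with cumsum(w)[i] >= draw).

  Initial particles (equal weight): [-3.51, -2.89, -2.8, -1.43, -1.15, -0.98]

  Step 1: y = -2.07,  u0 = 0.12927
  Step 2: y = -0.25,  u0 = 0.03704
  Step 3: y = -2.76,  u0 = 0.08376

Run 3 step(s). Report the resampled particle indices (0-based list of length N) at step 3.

resampled_idx = [0, 0, 1, 2, 3, 5]

step 1: w=[0.0448, 0.1953, 0.2261, 0.2574, 0.1627, 0.1136]  mean=-2.0215  Neff=5.0781  idx=[1, 2, 2, 3, 4, 5]
step 2: w=[0.0005, 0.0009, 0.0009, 0.1879, 0.3464, 0.4634]  mean=-1.1277  Neff=2.7024  idx=[3, 4, 4, 5, 5, 5]
step 3: w=[0.3949, 0.1663, 0.1663, 0.0908, 0.0908, 0.0908]  mean=-1.2142  Neff=4.2372  idx=[0, 0, 1, 2, 3, 5]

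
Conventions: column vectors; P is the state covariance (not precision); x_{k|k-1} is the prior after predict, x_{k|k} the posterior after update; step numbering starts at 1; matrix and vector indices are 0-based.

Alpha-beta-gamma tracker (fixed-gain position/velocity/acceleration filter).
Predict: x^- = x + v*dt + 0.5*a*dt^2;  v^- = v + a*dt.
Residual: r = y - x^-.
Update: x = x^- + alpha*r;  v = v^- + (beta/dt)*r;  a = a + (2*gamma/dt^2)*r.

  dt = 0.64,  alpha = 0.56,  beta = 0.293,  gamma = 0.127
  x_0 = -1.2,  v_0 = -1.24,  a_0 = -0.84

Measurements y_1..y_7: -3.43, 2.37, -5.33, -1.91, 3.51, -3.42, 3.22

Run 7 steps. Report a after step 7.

step 1: x_pred=-2.1656  r=-1.2644  x^+=-2.8737  v^+=-2.3564  a^+=-1.6241
step 2: x_pred=-4.7144  r=7.0844  x^+=-0.7471  v^+=-0.1525  a^+=2.7691
step 3: x_pred=-0.2776  r=-5.0524  x^+=-3.1070  v^+=-0.6933  a^+=-0.3640
step 4: x_pred=-3.6252  r=1.7152  x^+=-2.6647  v^+=-0.1410  a^+=0.6997
step 5: x_pred=-2.6116  r=6.1216  x^+=0.8165  v^+=3.1094  a^+=4.4958
step 6: x_pred=3.7272  r=-7.1472  x^+=-0.2752  v^+=2.7146  a^+=0.0637
step 7: x_pred=1.4752  r=1.7448  x^+=2.4523  v^+=3.5542  a^+=1.1457

a_post = 1.1457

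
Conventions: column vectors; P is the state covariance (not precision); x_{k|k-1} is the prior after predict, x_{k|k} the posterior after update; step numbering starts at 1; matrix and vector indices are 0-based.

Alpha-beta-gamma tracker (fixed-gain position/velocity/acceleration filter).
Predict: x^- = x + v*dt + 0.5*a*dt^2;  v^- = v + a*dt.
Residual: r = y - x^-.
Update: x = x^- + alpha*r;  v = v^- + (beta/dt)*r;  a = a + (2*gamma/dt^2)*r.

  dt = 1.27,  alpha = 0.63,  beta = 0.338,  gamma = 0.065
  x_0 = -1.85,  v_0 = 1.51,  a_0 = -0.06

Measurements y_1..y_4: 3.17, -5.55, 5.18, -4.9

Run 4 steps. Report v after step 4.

step 1: x_pred=0.0193  r=3.1507  x^+=2.0042  v^+=2.2723  a^+=0.1939
step 2: x_pred=5.0465  r=-10.5965  x^+=-1.6293  v^+=-0.3015  a^+=-0.6601
step 3: x_pred=-2.5446  r=7.7246  x^+=2.3219  v^+=0.9159  a^+=-0.0375
step 4: x_pred=3.4549  r=-8.3549  x^+=-1.8087  v^+=-1.3553  a^+=-0.7109

v_post = -1.3553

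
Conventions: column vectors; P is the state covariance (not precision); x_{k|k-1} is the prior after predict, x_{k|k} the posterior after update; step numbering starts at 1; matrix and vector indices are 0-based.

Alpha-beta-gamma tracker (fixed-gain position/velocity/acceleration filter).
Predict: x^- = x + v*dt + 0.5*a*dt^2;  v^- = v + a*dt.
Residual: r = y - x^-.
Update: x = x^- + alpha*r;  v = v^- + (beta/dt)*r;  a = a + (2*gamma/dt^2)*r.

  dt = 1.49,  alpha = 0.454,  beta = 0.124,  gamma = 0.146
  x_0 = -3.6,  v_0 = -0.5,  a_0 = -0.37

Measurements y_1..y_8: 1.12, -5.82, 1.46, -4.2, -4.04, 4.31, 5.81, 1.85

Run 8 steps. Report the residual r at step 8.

resid = -6.7380

step 1: x_pred=-4.7557  r=5.8757  x^+=-2.0881  v^+=-0.5623  a^+=0.4028
step 2: x_pred=-2.4789  r=-3.3411  x^+=-3.9957  v^+=-0.2402  a^+=-0.0366
step 3: x_pred=-4.3943  r=5.8543  x^+=-1.7364  v^+=0.1924  a^+=0.7333
step 4: x_pred=-0.6357  r=-3.5643  x^+=-2.2539  v^+=0.9885  a^+=0.2645
step 5: x_pred=-0.4874  r=-3.5526  x^+=-2.1003  v^+=1.0870  a^+=-0.2027
step 6: x_pred=-0.7056  r=5.0156  x^+=1.5715  v^+=1.2024  a^+=0.4570
step 7: x_pred=3.8703  r=1.9397  x^+=4.7509  v^+=2.0447  a^+=0.7121
step 8: x_pred=8.5880  r=-6.7380  x^+=5.5289  v^+=2.5450  a^+=-0.1741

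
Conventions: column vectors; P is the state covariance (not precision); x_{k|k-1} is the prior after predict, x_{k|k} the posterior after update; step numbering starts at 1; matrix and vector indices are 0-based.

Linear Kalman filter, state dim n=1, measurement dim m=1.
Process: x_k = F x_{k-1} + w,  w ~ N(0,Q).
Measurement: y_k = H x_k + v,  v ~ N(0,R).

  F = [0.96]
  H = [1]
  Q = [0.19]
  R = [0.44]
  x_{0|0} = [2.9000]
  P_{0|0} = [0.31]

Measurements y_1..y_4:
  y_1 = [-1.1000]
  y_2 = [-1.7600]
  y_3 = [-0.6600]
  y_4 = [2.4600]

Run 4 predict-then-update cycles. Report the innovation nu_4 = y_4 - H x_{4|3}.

step 1: x^-=[2.7840]  P^-=[0.4757]  S=[0.9157]  K=[0.5195]  nu=[-3.8840]  x^+=[0.7663]  P^+=[0.2286]
step 2: x^-=[0.7356]  P^-=[0.4007]  S=[0.8407]  K=[0.4766]  nu=[-2.4956]  x^+=[-0.4538]  P^+=[0.2097]
step 3: x^-=[-0.4356]  P^-=[0.3833]  S=[0.8233]  K=[0.4655]  nu=[-0.2244]  x^+=[-0.5401]  P^+=[0.2048]
step 4: x^-=[-0.5185]  P^-=[0.3788]  S=[0.8188]  K=[0.4626]  nu=[2.9785]  x^+=[0.8594]  P^+=[0.2036]

innov = [2.9785]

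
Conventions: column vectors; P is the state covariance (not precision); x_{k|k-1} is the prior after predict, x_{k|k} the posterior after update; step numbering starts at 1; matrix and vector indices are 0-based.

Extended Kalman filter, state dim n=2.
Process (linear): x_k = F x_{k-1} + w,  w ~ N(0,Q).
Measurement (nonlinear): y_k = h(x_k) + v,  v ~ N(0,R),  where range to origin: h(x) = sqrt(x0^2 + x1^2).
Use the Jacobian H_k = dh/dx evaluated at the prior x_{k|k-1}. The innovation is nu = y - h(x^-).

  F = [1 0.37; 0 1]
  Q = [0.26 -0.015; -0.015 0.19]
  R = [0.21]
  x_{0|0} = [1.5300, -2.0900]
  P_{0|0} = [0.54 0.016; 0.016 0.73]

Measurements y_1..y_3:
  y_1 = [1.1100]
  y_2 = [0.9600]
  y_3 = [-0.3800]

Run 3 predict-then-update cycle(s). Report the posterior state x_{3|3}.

step 1: x^-=[0.7567, -2.0900]  P^-=[0.9118 0.2711; 0.2711 0.9200]  H_jac=[0.3404 -0.9403]  S=[0.9555]  K=[0.0581; -0.8088]  nu=[-1.1128]  x^+=[0.6921, -1.1900]  P^+=[0.9086 0.3160; 0.3160 0.2950]
step 2: x^-=[0.2518, -1.1900]  P^-=[1.4428 0.4101; 0.4101 0.4850]  H_jac=[0.2070 -0.9783]  S=[0.5700]  K=[-0.1801; -0.6836]  nu=[-0.2564]  x^+=[0.2979, -1.0148]  P^+=[1.4243 0.3400; 0.3400 0.2187]
step 3: x^-=[-0.0775, -1.0148]  P^-=[1.9658 0.4059; 0.4059 0.4087]  H_jac=[-0.0762 -0.9971]  S=[0.6894]  K=[-0.8043; -0.6359]  nu=[-1.3977]  x^+=[1.0467, -0.1259]  P^+=[1.5198 0.0533; 0.0533 0.1299]

x_post = [1.0467, -0.1259]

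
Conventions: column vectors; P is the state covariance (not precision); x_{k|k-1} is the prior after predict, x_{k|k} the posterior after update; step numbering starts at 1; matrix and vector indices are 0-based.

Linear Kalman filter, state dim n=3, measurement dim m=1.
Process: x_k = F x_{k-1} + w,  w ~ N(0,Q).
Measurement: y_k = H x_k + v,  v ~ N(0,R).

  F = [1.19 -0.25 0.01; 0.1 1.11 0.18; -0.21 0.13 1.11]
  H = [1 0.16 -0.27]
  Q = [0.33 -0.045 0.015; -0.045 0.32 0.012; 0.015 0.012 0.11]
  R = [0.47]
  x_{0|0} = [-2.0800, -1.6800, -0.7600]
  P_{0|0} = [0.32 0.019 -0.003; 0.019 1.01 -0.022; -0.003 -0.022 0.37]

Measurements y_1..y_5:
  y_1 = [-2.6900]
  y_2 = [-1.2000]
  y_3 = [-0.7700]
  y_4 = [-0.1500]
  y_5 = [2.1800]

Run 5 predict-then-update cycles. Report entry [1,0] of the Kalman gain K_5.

K[1,0] = -0.7834

step 1: x^-=[-2.0628, -2.2096, -0.6252]  P^-=[0.8350 -0.2618 -0.0876; -0.2618 1.5749 0.1929; -0.0876 0.1929 0.5911]  S=[1.3353]  K=[0.6117; -0.0464; -0.1620]  nu=[-0.4425]  x^+=[-2.3335, -2.1891, -0.5535]  P^+=[0.3354 -0.2239 0.0447; -0.2239 1.5721 0.1829; 0.0447 0.1829 0.5560]
step 2: x^-=[-2.2351, -2.7629, -0.4090]  P^-=[1.0367 -0.7271 -0.1517; -0.7271 2.3033 0.6251; -0.1517 0.6251 0.8806]  S=[1.4250]  K=[0.6746; -0.3701; -0.2031]  nu=[1.3667]  x^+=[-1.3131, -3.2686, -0.6865]  P^+=[0.3882 -0.3714 0.0436; -0.3714 2.1081 0.5180; 0.0436 0.5180 0.8218]
step 3: x^-=[-0.7523, -3.8831, -0.9112]  P^-=[1.2310 -1.0718 -0.3040; -1.0718 3.0740 1.2075; -0.3040 1.2075 1.3248]  S=[1.5931]  K=[0.7166; -0.5687; -0.2941]  nu=[0.3576]  x^+=[-0.4961, -4.0864, -1.0164]  P^+=[0.4130 -0.4226 0.0317; -0.4226 2.5589 0.9411; 0.0317 0.9411 1.1870]
step 4: x^-=[0.4211, -4.7685, -1.5552]  P^-=[1.3223 -1.2765 -0.4639; -1.2765 3.7987 1.8866; -0.4639 1.8866 1.9139]  S=[1.7081]  K=[0.7279; -0.6897; -0.3974]  nu=[-0.2280]  x^+=[0.2551, -4.6112, -1.4646]  P^+=[0.4173 -0.4190 0.0302; -0.4190 2.9862 1.4185; 0.0302 1.4185 1.6441]
step 5: x^-=[1.4417, -5.3566, -2.2788]  P^-=[1.3507 -1.4056 -0.6068; -1.4056 4.5316 2.6380; -0.6068 2.6380 2.6228]  S=[1.7779]  K=[0.7254; -0.7834; -0.5022]  nu=[0.9801]  x^+=[2.1526, -6.1243, -2.7710]  P^+=[0.4152 -0.3953 0.0409; -0.3953 3.4405 1.9384; 0.0409 1.9384 2.1743]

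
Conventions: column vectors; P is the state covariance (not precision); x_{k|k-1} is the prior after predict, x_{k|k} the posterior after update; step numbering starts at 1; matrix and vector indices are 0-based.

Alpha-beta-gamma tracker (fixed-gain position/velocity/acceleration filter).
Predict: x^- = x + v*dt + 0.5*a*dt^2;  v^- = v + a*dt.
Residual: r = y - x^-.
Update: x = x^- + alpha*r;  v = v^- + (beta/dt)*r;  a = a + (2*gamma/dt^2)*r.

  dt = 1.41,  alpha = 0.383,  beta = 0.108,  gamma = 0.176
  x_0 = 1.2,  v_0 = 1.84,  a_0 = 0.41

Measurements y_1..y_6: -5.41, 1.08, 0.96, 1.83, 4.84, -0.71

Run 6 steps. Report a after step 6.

step 1: x_pred=4.2020  r=-9.6120  x^+=0.5206  v^+=1.6819  a^+=-1.2918
step 2: x_pred=1.6079  r=-0.5279  x^+=1.4057  v^+=-0.1800  a^+=-1.3853
step 3: x_pred=-0.2252  r=1.1852  x^+=0.2287  v^+=-2.0425  a^+=-1.1754
step 4: x_pred=-3.8197  r=5.6497  x^+=-1.6559  v^+=-3.2672  a^+=-0.1751
step 5: x_pred=-6.4367  r=11.2767  x^+=-2.1177  v^+=-2.6504  a^+=1.8214
step 6: x_pred=-4.0441  r=3.3341  x^+=-2.7672  v^+=0.1732  a^+=2.4117

a_post = 2.4117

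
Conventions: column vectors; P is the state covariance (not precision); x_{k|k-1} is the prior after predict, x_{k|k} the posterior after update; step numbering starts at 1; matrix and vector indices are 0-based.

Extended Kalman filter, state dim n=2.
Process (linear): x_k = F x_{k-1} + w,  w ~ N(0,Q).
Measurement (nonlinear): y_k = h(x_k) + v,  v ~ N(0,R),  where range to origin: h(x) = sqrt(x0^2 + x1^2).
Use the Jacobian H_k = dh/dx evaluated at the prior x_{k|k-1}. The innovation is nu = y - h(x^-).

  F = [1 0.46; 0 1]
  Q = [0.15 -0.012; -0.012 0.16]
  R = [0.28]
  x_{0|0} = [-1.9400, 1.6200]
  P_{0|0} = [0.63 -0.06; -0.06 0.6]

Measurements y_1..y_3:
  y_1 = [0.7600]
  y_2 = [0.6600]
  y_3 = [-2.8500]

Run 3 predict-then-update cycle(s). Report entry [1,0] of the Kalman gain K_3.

step 1: x^-=[-1.1948, 1.6200]  P^-=[0.8518 0.2040; 0.2040 0.7600]  H_jac=[-0.5936 0.8048]  S=[0.8774]  K=[-0.3891; 0.5591]  nu=[-1.2529]  x^+=[-0.7073, 0.9195]  P^+=[0.7189 0.3949; 0.3949 0.4857]
step 2: x^-=[-0.2843, 0.9195]  P^-=[1.3350 0.6063; 0.6063 0.6457]  H_jac=[-0.2954 0.9554]  S=[0.6436]  K=[0.2872; 0.6802]  nu=[-0.3025]  x^+=[-0.3712, 0.7138]  P^+=[1.2819 0.4806; 0.4806 0.3480]
step 3: x^-=[-0.0429, 0.7138]  P^-=[1.9476 0.6286; 0.6286 0.5080]  H_jac=[-0.0599 0.9982]  S=[0.7179]  K=[0.7114; 0.6538]  nu=[-3.5651]  x^+=[-2.5792, -1.6170]  P^+=[1.5843 0.2947; 0.2947 0.2011]

K[1,0] = 0.6538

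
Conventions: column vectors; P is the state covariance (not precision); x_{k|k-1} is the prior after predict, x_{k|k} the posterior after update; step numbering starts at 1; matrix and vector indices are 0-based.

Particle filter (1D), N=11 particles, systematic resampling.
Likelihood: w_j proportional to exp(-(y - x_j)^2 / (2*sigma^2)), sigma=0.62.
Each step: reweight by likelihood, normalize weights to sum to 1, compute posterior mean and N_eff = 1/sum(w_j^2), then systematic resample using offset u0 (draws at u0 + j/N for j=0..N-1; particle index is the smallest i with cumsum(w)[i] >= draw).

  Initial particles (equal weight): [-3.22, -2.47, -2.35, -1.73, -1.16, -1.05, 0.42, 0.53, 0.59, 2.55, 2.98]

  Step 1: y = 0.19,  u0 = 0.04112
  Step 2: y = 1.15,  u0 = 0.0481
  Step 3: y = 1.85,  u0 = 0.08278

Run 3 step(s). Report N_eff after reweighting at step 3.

N_eff = 10.3819

step 1: w=[0.0000, 0.0000, 0.0001, 0.0029, 0.0328, 0.0476, 0.3282, 0.3025, 0.2855, 0.0003, 0.0000]  mean=0.3740  Neff=3.5195  idx=[5, 6, 6, 6, 6, 7, 7, 7, 8, 8, 8]
step 2: w=[0.0003, 0.0860, 0.0860, 0.0860, 0.0860, 0.1043, 0.1043, 0.1043, 0.1143, 0.1143, 0.1143]  mean=0.5123  Neff=9.8623  idx=[1, 2, 3, 4, 5, 6, 7, 8, 9, 9, 10]
step 3: w=[0.0637, 0.0637, 0.0637, 0.0637, 0.0944, 0.0944, 0.0944, 0.1155, 0.1155, 0.1155, 0.1155]  mean=0.5297  Neff=10.3819  idx=[1, 2, 4, 5, 6, 6, 7, 8, 9, 10, 10]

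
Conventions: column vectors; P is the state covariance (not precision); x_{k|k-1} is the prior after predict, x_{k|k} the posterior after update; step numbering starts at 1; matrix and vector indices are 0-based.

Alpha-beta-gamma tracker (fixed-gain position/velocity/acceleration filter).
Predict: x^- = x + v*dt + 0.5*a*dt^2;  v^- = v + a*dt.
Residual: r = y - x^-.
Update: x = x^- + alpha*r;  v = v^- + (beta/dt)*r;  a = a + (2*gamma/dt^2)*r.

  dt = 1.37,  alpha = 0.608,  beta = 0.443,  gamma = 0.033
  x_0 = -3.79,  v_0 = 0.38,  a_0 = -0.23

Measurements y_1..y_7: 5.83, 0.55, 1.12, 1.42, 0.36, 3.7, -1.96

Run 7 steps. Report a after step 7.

step 1: x_pred=-3.4852  r=9.3152  x^+=2.1784  v^+=3.0771  a^+=0.0976
step 2: x_pred=6.4855  r=-5.9355  x^+=2.8767  v^+=1.2914  a^+=-0.1112
step 3: x_pred=4.5417  r=-3.4217  x^+=2.4613  v^+=0.0327  a^+=-0.2315
step 4: x_pred=2.2889  r=-0.8689  x^+=1.7606  v^+=-0.5654  a^+=-0.2620
step 5: x_pred=0.7401  r=-0.3801  x^+=0.5090  v^+=-1.0473  a^+=-0.2754
step 6: x_pred=-1.1842  r=4.8842  x^+=1.7854  v^+=0.1548  a^+=-0.1036
step 7: x_pred=1.9002  r=-3.8602  x^+=-0.4468  v^+=-1.2354  a^+=-0.2394

a_post = -0.2394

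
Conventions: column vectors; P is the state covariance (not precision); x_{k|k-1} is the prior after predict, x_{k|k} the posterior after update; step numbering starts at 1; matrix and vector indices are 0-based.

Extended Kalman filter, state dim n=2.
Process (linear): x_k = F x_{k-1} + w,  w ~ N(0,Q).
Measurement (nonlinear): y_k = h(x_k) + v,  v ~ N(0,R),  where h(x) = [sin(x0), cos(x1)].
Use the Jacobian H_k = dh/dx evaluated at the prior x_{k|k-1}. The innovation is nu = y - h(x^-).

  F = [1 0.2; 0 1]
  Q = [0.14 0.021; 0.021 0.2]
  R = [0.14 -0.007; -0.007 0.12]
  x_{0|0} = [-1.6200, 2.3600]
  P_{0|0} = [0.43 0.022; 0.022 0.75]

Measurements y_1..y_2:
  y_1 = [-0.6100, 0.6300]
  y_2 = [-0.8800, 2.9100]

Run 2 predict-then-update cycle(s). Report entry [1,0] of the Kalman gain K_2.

step 1: x^-=[-1.1480, 2.3600]  P^-=[0.6088 0.1930; 0.1930 0.9500]  H_jac=[0.4103 0.0000; 0.0000 -0.7044]  S=[0.2425 -0.0628; -0.0628 0.5914]  K=[0.9980 -0.1239; 0.0345 -1.1279]  nu=[0.3019, 1.3398]  x^+=[-1.0127, 0.8593]  P^+=[0.3426 0.0310; 0.0310 0.1925]
step 2: x^-=[-0.8408, 0.8593]  P^-=[0.5028 0.0905; 0.0905 0.3925]  H_jac=[0.6668 0.0000; 0.0000 -0.7574]  S=[0.3636 -0.0527; -0.0527 0.3451]  K=[0.9136 -0.0591; 0.0421 -0.8549]  nu=[-0.1348, 2.2570]  x^+=[-1.0974, -1.0758]  P^+=[0.1924 0.0178; 0.0178 0.1358]

K[1,0] = 0.0421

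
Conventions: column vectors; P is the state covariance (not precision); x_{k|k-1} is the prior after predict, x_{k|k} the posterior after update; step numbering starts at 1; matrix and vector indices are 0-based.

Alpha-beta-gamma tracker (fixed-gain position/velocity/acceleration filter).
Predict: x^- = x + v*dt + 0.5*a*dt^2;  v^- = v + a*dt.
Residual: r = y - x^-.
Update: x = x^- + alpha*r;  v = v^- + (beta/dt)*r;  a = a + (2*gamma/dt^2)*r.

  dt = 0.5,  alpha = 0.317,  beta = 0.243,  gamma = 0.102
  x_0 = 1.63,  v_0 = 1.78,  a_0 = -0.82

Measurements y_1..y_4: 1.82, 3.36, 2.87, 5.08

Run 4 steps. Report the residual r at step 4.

resid = 1.9766

step 1: x_pred=2.4175  r=-0.5975  x^+=2.2281  v^+=1.0796  a^+=-1.3076
step 2: x_pred=2.6045  r=0.7555  x^+=2.8440  v^+=0.7930  a^+=-0.6910
step 3: x_pred=3.1541  r=-0.2841  x^+=3.0640  v^+=0.3094  a^+=-0.9229
step 4: x_pred=3.1034  r=1.9766  x^+=3.7300  v^+=0.8086  a^+=0.6900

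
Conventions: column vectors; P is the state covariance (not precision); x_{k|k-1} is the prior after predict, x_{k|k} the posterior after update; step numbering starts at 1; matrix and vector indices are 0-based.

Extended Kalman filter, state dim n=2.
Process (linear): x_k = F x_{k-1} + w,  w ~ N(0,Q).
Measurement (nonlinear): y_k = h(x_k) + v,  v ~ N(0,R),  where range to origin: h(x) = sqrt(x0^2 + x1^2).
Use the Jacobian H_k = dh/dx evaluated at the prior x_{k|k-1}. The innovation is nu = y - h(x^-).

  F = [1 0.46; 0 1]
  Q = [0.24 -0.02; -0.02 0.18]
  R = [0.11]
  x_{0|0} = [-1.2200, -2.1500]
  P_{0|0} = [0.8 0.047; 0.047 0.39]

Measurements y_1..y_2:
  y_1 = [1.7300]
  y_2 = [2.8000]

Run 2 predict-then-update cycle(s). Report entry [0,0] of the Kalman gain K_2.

K[0,0] = -0.5713

step 1: x^-=[-2.2090, -2.1500]  P^-=[1.1658 0.2064; 0.2064 0.5700]  H_jac=[-0.7166 -0.6975]  S=[1.1923]  K=[-0.8214; -0.4575]  nu=[-1.3526]  x^+=[-1.0980, -1.5312]  P^+=[0.3613 -0.2417; -0.2417 0.3204]
step 2: x^-=[-1.8023, -1.5312]  P^-=[0.4468 -0.1143; -0.1143 0.5004]  H_jac=[-0.7621 -0.6475]  S=[0.4665]  K=[-0.5713; -0.5079]  nu=[0.4351]  x^+=[-2.0509, -1.7522]  P^+=[0.2945 -0.2496; -0.2496 0.3801]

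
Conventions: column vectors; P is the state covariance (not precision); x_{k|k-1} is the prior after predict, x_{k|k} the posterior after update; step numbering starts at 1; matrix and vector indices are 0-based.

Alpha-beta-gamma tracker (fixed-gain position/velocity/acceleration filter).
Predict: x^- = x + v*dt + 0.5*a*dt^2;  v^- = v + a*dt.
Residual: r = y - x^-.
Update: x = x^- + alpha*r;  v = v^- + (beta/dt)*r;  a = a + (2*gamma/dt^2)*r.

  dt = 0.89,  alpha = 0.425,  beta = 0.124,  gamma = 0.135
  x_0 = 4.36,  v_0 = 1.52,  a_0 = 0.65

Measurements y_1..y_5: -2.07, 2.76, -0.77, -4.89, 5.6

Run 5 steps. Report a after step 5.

step 1: x_pred=5.9702  r=-8.0402  x^+=2.5531  v^+=0.9783  a^+=-2.0906
step 2: x_pred=2.5958  r=0.1642  x^+=2.6656  v^+=-0.8595  a^+=-2.0347
step 3: x_pred=1.0948  r=-1.8648  x^+=0.3023  v^+=-2.9302  a^+=-2.6703
step 4: x_pred=-3.3632  r=-1.5268  x^+=-4.0121  v^+=-5.5195  a^+=-3.1908
step 5: x_pred=-10.1881  r=15.7881  x^+=-3.4782  v^+=-6.1596  a^+=2.1909

a_post = 2.1909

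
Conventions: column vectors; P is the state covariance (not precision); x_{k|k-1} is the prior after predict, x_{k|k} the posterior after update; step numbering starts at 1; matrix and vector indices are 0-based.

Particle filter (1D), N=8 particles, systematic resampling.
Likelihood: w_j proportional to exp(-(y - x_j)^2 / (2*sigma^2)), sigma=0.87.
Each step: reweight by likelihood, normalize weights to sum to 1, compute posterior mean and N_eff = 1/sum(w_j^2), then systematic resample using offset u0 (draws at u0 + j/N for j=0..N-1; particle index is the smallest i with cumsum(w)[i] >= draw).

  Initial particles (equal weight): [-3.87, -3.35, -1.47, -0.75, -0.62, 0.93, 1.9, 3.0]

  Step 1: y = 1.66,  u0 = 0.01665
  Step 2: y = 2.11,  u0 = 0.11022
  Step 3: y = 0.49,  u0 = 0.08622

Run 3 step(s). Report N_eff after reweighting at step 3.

step 1: w=[0.0000, 0.0000, 0.0008, 0.0106, 0.0159, 0.3470, 0.4750, 0.1507]  mean=1.6583  Neff=2.7093  idx=[4, 5, 5, 6, 6, 6, 6, 7]
step 2: w=[0.0014, 0.0755, 0.0755, 0.1839, 0.1839, 0.1839, 0.1839, 0.1122]  mean=1.8735  Neff=6.2805  idx=[2, 3, 4, 4, 5, 6, 6, 7]
step 3: w=[0.3507, 0.1072, 0.1072, 0.1072, 0.1072, 0.1072, 0.1072, 0.0062]  mean=1.5666  Neff=5.2094  idx=[0, 0, 0, 2, 3, 4, 5, 6]

N_eff = 5.2094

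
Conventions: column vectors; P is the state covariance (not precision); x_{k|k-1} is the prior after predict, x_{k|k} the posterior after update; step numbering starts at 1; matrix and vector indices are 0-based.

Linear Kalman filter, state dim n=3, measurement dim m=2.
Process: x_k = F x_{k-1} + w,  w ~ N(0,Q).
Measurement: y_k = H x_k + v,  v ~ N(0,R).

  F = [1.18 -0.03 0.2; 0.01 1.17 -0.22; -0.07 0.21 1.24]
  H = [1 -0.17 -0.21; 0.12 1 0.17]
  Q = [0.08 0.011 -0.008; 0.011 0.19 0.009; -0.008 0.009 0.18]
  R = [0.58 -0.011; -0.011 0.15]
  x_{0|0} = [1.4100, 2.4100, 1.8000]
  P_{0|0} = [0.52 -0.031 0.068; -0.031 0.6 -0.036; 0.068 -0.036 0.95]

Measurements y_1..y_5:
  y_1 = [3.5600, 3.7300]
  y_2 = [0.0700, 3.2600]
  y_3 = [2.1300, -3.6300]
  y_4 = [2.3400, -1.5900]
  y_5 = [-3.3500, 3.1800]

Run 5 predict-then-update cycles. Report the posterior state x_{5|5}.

step 1: x^-=[1.9515, 2.4378, 2.6394]  P^-=[0.8773 -0.1147 0.2715; -0.1147 1.0749 -0.1493; 0.2715 -0.1493 1.6401]  S=[1.4750 -0.1844; -0.1844 1.2177]  K=[0.5842 0.1186; -0.0755 0.8391; -0.0159 0.1307]  nu=[2.5772, 0.6093]  x^+=[3.5293, 2.7545, 2.6781]  P^+=[0.3824 -0.0821 0.2800; -0.0821 0.1857 -0.2889; 0.2800 -0.2889 1.6181]
step 2: x^-=[4.6176, 2.6689, 3.6522]  P^-=[0.8188 -0.3172 0.7445; -0.3172 0.6681 -0.7785; 0.7445 -0.7785 2.4815]  S=[1.2671 -0.1319; -0.1319 0.5911]  K=[0.5621 -0.0309; -0.1263 0.8137; 0.2392 -0.3989]  nu=[-3.3269, -0.5839]  x^+=[2.7655, 2.6139, 3.0893]  P^+=[0.4132 -0.1516 0.5362; -0.1516 0.2294 -0.5161; 0.5362 -0.5161 2.2897]
step 3: x^-=[3.8027, 2.4062, 4.1860]  P^-=[1.0172 -0.5644 1.2610; -0.5644 0.8746 -1.2574; 1.2610 -1.2574 3.3554]  S=[1.3429 -0.2273; -0.2273 0.6247]  K=[0.6073 -0.1440; -0.1851 0.8821; 0.4565 -0.6914]  nu=[-0.3846, -7.2042]  x^+=[4.6063, -3.8775, 8.9916]  P^+=[0.4692 -0.2063 0.7162; -0.2063 0.2683 -0.6424; 0.7162 -0.6424 2.6334]
step 4: x^-=[7.3500, -6.4688, 10.0129]  P^-=[1.1992 -0.7326 1.5879; -0.7326 1.0075 -1.5097; 1.5879 -1.5097 3.7905]  S=[1.4498 -0.3007; -0.3007 0.6600]  K=[0.6437 -0.1896; -0.2169 0.9057; 0.5645 -0.7652]  nu=[-4.0070, 2.2946]  x^+=[4.3357, -3.5216, 5.9953]  P^+=[0.5013 -0.2291 0.7850; -0.2291 0.2798 -0.6712; 0.7850 -0.6712 2.6823]
step 5: x^-=[6.4208, -5.3959, 6.3911]  P^-=[1.2804 -0.7909 1.6912; -0.7909 1.0396 -1.5570; 1.6912 -1.5570 3.8401]  S=[1.5072 -0.3291; -0.3291 0.6689]  K=[0.6598 -0.1983; -0.2275 0.9048; 0.5980 -0.7541]  nu=[-9.3459, 6.7189]  x^+=[-1.0777, 2.8095, -4.2644]  P^+=[0.5119 -0.2334 0.7938; -0.2334 0.2786 -0.6610; 0.7938 -0.6610 2.6239]

x_post = [-1.0777, 2.8095, -4.2644]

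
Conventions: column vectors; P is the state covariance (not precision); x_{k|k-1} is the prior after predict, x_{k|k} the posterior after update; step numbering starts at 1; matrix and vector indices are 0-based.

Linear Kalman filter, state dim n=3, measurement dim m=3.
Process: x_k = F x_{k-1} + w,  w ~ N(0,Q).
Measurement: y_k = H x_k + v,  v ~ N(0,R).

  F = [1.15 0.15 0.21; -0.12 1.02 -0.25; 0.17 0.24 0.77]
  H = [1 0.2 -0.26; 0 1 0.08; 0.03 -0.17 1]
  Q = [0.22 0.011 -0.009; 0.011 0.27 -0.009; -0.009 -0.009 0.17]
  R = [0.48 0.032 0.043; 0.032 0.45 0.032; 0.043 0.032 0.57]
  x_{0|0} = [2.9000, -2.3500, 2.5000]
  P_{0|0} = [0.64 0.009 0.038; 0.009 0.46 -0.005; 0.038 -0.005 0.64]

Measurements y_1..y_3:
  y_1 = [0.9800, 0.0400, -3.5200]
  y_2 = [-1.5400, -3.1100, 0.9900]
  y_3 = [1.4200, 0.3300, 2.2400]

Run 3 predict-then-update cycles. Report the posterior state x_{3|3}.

x_post = [0.8740, -0.9604, 0.3806]

step 1: x^-=[3.5075, -3.3700, 1.8540]  P^-=[1.1261 -0.0429 0.2731; -0.0429 0.8004 -0.0401; 0.2731 -0.0401 0.6033]  S=[1.5239 0.1683 0.1609; 0.1683 1.2479 -0.0960; 0.1609 -0.0960 1.2279]  K=[0.6806 -0.0964 0.1591; 0.0248 0.6279 -0.0987; 0.0128 0.0437 0.5053]  nu=[-1.3715, 3.2617, -6.0521]  x^+=[1.2966, -0.7587, -1.0791]  P^+=[0.3618 -0.0247 0.1018; -0.0247 0.2792 0.0131; 0.1018 0.0131 0.2891]
step 2: x^-=[1.1507, -0.6597, -0.7926]  P^-=[0.7591 -0.0694 0.2071; -0.0694 0.5892 -0.0115; 0.2071 -0.0115 0.3975]  S=[1.1553 0.0915 0.1565; 0.0915 1.0399 -0.0493; 0.1565 -0.0493 1.0022]  K=[0.5864 -0.0956 0.1449; 0.0120 0.5605 -0.0878; 0.0306 0.0359 0.4017]  nu=[-2.7648, -2.3869, 1.6359]  x^+=[-0.0054, -2.1743, -0.3055]  P^+=[0.3136 -0.0269 0.0908; -0.0269 0.2489 0.0115; 0.0908 0.0115 0.2307]
step 3: x^-=[-0.3966, -2.1407, -0.7580]  P^-=[0.6858 -0.0637 0.1760; -0.0637 0.5540 -0.0067; 0.1760 -0.0067 0.3560]  S=[1.0957 0.0874 0.1356; 0.0874 1.0052 -0.0418; 0.1356 -0.0418 0.9561]  K=[0.5635 -0.0928 0.1329; 0.0116 0.5461 -0.0853; 0.0255 0.0352 0.3770]  nu=[2.0476, 2.5314, 2.6460]  x^+=[0.8740, -0.9604, 0.3806]  P^+=[0.3002 -0.0262 0.0836; -0.0262 0.2425 0.0114; 0.0836 0.0114 0.2165]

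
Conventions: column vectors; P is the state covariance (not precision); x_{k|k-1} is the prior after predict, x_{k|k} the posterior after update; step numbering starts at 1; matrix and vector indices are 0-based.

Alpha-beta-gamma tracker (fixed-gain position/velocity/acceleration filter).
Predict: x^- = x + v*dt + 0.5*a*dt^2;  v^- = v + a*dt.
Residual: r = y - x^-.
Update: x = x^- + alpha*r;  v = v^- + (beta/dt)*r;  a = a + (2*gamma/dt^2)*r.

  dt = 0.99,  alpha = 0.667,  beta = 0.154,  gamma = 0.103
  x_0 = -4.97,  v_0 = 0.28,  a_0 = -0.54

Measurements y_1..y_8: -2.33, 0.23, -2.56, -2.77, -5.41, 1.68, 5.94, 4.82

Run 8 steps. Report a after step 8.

step 1: x_pred=-4.9574  r=2.6274  x^+=-3.2049  v^+=0.1541  a^+=0.0122
step 2: x_pred=-3.0464  r=3.2764  x^+=-0.8610  v^+=0.6759  a^+=0.7009
step 3: x_pred=0.1516  r=-2.7116  x^+=-1.6571  v^+=0.9480  a^+=0.1310
step 4: x_pred=-0.6544  r=-2.1156  x^+=-2.0655  v^+=0.7485  a^+=-0.3137
step 5: x_pred=-1.4782  r=-3.9318  x^+=-4.1007  v^+=-0.1737  a^+=-1.1401
step 6: x_pred=-4.8314  r=6.5114  x^+=-0.4883  v^+=-0.2895  a^+=0.2285
step 7: x_pred=-0.6629  r=6.6029  x^+=3.7412  v^+=0.9638  a^+=1.6163
step 8: x_pred=5.4875  r=-0.6675  x^+=5.0423  v^+=2.4601  a^+=1.4760

a_post = 1.4760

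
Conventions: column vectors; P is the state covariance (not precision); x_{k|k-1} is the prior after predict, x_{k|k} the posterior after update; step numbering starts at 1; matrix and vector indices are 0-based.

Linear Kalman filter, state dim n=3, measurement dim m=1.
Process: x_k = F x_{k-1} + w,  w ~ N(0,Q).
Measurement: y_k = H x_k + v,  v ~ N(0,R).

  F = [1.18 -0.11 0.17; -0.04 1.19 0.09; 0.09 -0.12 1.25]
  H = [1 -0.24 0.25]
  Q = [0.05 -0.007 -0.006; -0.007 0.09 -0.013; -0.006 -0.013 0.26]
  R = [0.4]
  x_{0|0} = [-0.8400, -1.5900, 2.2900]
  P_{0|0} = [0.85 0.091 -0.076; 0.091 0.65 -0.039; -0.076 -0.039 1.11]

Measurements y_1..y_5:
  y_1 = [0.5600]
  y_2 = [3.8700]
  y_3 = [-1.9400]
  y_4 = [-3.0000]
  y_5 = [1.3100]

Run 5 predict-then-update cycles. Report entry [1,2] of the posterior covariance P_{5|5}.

step 1: x^-=[-0.4270, -1.6524, 2.9777]  P^-=[1.2208 -0.0021 0.2078; -0.0021 1.0043 -0.0282; 0.2078 -0.0282 2.0033]  S=[1.9122]  K=[0.6659; -0.1308; 0.3741]  nu=[-0.1540]  x^+=[-0.5295, -1.6322, 2.9201]  P^+=[0.3730 0.1645 -0.2686; 0.1645 0.9716 0.0654; -0.2686 0.0654 1.7356]
step 2: x^-=[0.0511, -1.6584, 3.7983]  P^-=[0.4783 0.0924 -0.0202; 0.0924 1.4808 0.1684; -0.0202 0.1684 2.9053]  S=[1.0706]  K=[0.4214; -0.2064; 0.6218]  nu=[2.4713]  x^+=[1.0925, -2.1684, 5.3350]  P^+=[0.2883 0.1855 -0.3007; 0.1855 1.4352 0.3057; -0.3007 0.3057 2.4913]
step 3: x^-=[2.4346, -2.1439, 7.0273]  P^-=[0.3605 0.1198 0.0484; 0.1198 2.1931 0.5461; 0.0484 0.5461 4.0123]  S=[1.0387]  K=[0.3310; -0.2599; 0.8861]  nu=[-6.6460]  x^+=[0.2347, -0.4166, 1.1383]  P^+=[0.2467 0.2092 -0.2563; 0.2092 2.1229 0.7854; -0.2563 0.7854 3.1968]
step 4: x^-=[0.5163, -0.4027, 1.4940]  P^-=[0.3251 0.1727 0.1899; 0.1727 3.2727 1.2365; 0.1899 1.2365 4.9897]  S=[1.0891]  K=[0.3040; -0.2788; 1.0473]  nu=[-3.9864]  x^+=[-0.6956, 0.7087, -2.6808]  P^+=[0.2244 0.2650 -0.1568; 0.2650 3.1880 1.5545; -0.1568 1.5545 3.7952]
step 5: x^-=[-1.3545, 0.6299, -3.4987]  P^-=[0.3209 0.2799 0.3471; 0.2799 4.9446 2.2896; 0.3471 2.2896 5.7304]  S=[1.1283]  K=[0.3018; -0.2964; 1.0903]  nu=[3.6904]  x^+=[-0.2409, -0.4637, 0.5250]  P^+=[0.2181 0.3808 -0.0241; 0.3808 4.8455 2.6542; -0.0241 2.6542 4.3891]

P_post[1,2] = 2.6542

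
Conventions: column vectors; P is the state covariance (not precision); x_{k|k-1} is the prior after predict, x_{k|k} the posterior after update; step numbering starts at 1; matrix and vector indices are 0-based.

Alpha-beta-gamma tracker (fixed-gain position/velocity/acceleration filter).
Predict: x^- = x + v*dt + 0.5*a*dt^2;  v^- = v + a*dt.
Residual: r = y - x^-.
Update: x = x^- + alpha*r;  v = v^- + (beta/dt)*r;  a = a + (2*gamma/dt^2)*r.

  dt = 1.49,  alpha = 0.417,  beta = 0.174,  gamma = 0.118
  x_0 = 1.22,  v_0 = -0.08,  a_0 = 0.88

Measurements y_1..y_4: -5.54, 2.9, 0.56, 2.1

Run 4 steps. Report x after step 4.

x_post = 3.1311

step 1: x_pred=2.0776  r=-7.6176  x^+=-1.0989  v^+=0.3416  a^+=0.0702
step 2: x_pred=-0.5119  r=3.4119  x^+=0.9108  v^+=0.8447  a^+=0.4329
step 3: x_pred=2.6500  r=-2.0900  x^+=1.7785  v^+=1.2457  a^+=0.2108
step 4: x_pred=3.8685  r=-1.7685  x^+=3.1311  v^+=1.3532  a^+=0.0228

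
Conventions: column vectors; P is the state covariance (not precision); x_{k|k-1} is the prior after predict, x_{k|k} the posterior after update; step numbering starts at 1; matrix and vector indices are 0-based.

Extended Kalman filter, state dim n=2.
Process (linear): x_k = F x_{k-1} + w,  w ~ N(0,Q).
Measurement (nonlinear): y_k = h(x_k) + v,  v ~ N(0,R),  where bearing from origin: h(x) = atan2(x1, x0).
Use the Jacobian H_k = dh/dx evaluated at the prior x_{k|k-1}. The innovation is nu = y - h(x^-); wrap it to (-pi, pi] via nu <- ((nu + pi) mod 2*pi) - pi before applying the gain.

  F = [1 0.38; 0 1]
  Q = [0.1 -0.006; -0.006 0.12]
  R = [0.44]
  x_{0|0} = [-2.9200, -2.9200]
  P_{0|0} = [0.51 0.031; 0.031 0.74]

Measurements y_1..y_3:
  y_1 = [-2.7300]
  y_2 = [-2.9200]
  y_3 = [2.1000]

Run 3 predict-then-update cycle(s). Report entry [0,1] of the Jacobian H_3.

H_jac[0,1] = -0.1336

step 1: x^-=[-4.0296, -2.9200]  P^-=[0.7404 0.3062; 0.3062 0.8600]  H_jac=[0.1179 -0.1627]  S=[0.4613]  K=[0.0812; -0.2251]  nu=[-0.2155]  x^+=[-4.0471, -2.8715]  P^+=[0.7374 0.3146; 0.3146 0.8366]
step 2: x^-=[-5.1383, -2.8715]  P^-=[1.1973 0.6266; 0.6266 0.9566]  H_jac=[0.0829 -0.1483]  S=[0.4539]  K=[0.0139; -0.1982]  nu=[-0.2880]  x^+=[-5.1423, -2.8144]  P^+=[1.1972 0.6278; 0.6278 0.9388]
step 3: x^-=[-6.2118, -2.8144]  P^-=[1.9099 0.9786; 0.9786 1.0588]  H_jac=[0.0605 -0.1336]  S=[0.4501]  K=[-0.0336; -0.1826]  nu=[-1.4670]  x^+=[-6.1625, -2.5465]  P^+=[1.9094 0.9758; 0.9758 1.0438]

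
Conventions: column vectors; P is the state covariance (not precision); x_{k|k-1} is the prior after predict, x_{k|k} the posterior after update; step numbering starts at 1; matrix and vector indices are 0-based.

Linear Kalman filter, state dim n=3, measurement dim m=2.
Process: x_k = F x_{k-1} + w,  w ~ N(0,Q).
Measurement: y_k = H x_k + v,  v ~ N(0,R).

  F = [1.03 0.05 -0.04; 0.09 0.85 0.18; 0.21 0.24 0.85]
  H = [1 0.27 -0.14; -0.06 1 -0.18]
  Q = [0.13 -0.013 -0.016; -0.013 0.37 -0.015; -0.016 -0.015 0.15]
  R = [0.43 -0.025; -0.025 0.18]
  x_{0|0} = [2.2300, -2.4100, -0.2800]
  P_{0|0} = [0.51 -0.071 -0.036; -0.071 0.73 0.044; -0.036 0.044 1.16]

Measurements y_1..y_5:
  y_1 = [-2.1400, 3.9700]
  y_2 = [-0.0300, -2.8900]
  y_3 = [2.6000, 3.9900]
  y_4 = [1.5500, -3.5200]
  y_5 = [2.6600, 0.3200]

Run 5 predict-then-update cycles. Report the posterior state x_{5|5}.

step 1: x^-=[2.1876, -1.8982, -0.3481]  P^-=[0.6702 -0.0132 0.0156; -0.0132 0.9406 0.3364; 0.0156 0.3364 1.0506]  S=[1.1525 0.1361; 0.1361 1.0378]  K=[0.5921 -0.1318; 0.0689 0.8397; -0.0528 0.1480]  nu=[-3.8638, 5.9368]  x^+=[-0.8829, 2.8206, 0.7342]  P^+=[0.2693 -0.0118 0.0590; -0.0118 0.1876 0.2163; 0.0590 0.2163 1.0268]
step 2: x^-=[-0.7977, 2.4502, 1.1156]  P^-=[0.4109 0.0075 0.0648; 0.0075 0.6073 0.3555; 0.0648 0.3555 1.0226]  S=[0.8643 0.0693; 0.0693 0.6945]  K=[0.4744 -0.0888; 0.0788 0.7739; 0.0010 0.2411]  nu=[0.2623, -5.1873]  x^+=[-0.2124, -1.5434, -0.1348]  P^+=[0.2168 -0.0020 0.0713; -0.0020 0.1776 0.2245; 0.0713 0.2245 0.9822]
step 3: x^-=[-0.2906, -1.3553, -0.5296]  P^-=[0.3550 0.0132 0.0683; 0.0132 0.6026 0.3552; 0.0683 0.3552 0.9963]  S=[0.8096 0.0757; 0.0757 0.6882]  K=[0.4384 -0.0779; 0.0835 0.7724; 0.0073 0.2488]  nu=[3.1824, 5.2325]  x^+=[0.6966, 2.9521, 0.7957]  P^+=[0.2004 -0.0002 0.0709; -0.0002 0.1766 0.2205; 0.0709 0.2205 0.9534]
step 4: x^-=[0.8333, 2.7152, 1.5312]  P^-=[0.3378 0.0134 0.0657; 0.0134 0.5998 0.3476; 0.0657 0.3476 0.9731]  S=[0.7932 0.0776; 0.0776 0.6873]  K=[0.4263 -0.0753; 0.0843 0.7711; 0.0055 0.2445]  nu=[0.1980, -5.9096]  x^+=[1.3627, -1.8248, 0.0874]  P^+=[0.1948 -0.0002 0.0685; -0.0002 0.1755 0.2157; 0.0685 0.2157 0.9317]
step 5: x^-=[1.3088, -1.4127, -0.0775]  P^-=[0.3321 0.0127 0.0630; 0.0127 0.5968 0.3400; 0.0630 0.3400 0.9543]  S=[0.7878 0.0778; 0.0778 0.6863]  K=[0.4221 -0.0749; 0.0842 0.7697; 0.0032 0.2392]  nu=[1.7218, 1.7973]  x^+=[1.9009, 0.1156, 0.3580]  P^+=[0.1928 -0.0005 0.0664; -0.0005 0.1745 0.2116; 0.0664 0.2116 0.9149]

x_post = [1.9009, 0.1156, 0.3580]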